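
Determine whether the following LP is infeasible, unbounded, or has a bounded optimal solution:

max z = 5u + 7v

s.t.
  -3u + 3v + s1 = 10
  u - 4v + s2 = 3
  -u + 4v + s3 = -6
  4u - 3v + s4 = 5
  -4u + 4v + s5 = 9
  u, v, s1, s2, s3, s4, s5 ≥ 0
The row u - 4v + s2 = 3 with s2 ≥ 0 requires u - 4v ≤ 3, while the row -u + 4v + s3 = -6 with s3 ≥ 0 is equivalent to u - 4v ≥ 6. Together they would need 6 ≤ u - 4v ≤ 3, which is impossible since 6 > 3. No point satisfies all constraints.

Infeasible: no point satisfies all constraints simultaneously.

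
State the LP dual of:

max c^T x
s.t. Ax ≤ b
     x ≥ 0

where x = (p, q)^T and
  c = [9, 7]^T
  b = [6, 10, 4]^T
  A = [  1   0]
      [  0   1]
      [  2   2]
Minimize: z = 6y1 + 10y2 + 4y3

Subject to:
  C1: -y1 - 2y3 ≤ -9
  C2: -y2 - 2y3 ≤ -7
  y1, y2, y3 ≥ 0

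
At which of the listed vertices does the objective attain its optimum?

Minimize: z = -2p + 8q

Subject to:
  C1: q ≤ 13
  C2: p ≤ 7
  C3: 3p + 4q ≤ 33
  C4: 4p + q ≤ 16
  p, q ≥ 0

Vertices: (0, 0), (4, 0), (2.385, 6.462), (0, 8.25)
Evaluating z = -2p + 8q at each vertex:
  (0, 0): z = 0
  (4, 0): z = -8
  (2.385, 6.462): z = 46.92
  (0, 8.25): z = 66

The smallest value is z = -8, attained at (4, 0).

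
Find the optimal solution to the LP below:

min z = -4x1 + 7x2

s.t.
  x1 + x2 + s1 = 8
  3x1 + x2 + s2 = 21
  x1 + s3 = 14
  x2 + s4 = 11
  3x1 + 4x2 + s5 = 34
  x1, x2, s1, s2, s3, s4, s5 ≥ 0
x1 = 7, x2 = 0, z = -28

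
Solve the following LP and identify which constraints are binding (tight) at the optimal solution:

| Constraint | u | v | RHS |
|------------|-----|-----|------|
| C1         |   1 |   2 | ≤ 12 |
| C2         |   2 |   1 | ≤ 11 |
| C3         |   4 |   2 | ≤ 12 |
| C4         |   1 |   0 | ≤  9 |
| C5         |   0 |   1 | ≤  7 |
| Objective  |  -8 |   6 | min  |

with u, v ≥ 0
Optimal: u = 3, v = 0
Binding: C3, v ≥ 0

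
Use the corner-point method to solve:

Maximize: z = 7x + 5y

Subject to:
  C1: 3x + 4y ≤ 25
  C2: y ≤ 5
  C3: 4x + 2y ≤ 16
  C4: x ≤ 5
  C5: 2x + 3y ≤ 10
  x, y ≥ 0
Each vertex is the intersection of two constraint boundaries that also satisfies all remaining constraints:
  x = 0 and y = 0 → (0, 0)
  4x + 2y = 16 and y = 0 → (4, 0)
  4x + 2y = 16 and 2x + 3y = 10 → (3.5, 1)
  2x + 3y = 10 and x = 0 → (0, 3.333)

Evaluating z = 7x + 5y at each vertex:
  (0, 0): z = 0
  (4, 0): z = 28
  (3.5, 1): z = 29.5
  (0, 3.333): z = 16.67

The maximum is at (3.5, 1) with z = 29.5.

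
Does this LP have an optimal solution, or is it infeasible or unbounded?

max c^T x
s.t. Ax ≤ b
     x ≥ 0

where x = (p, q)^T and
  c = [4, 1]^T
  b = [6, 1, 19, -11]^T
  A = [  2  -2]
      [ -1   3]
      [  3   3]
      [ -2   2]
One constraint requires 2p - 2q ≤ 6, while the constraint -2p + 2q ≤ -11 is equivalent to 2p - 2q ≥ 11. Together they would need 11 ≤ 2p - 2q ≤ 6, which is impossible since 11 > 6. No point satisfies all constraints.

The feasible region is empty; the LP is infeasible.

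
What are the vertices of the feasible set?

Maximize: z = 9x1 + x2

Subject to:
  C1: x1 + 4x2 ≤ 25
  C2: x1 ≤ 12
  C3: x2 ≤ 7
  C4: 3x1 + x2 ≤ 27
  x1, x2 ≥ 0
Each vertex is the intersection of two constraint boundaries that also satisfies all remaining constraints:
  x1 = 0 and x2 = 0 → (0, 0)
  3x1 + x2 = 27 and x2 = 0 → (9, 0)
  x1 + 4x2 = 25 and 3x1 + x2 = 27 → (7.545, 4.364)
  x1 + 4x2 = 25 and x1 = 0 → (0, 6.25)

Vertices: (0, 0), (9, 0), (7.545, 4.364), (0, 6.25)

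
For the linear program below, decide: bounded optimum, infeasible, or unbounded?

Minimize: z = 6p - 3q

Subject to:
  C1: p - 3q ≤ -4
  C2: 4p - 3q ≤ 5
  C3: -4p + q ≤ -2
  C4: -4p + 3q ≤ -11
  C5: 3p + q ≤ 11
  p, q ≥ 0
C2 requires 4p - 3q ≤ 5, while C4 (-4p + 3q ≤ -11) is equivalent to 4p - 3q ≥ 11. Together they would need 11 ≤ 4p - 3q ≤ 5, which is impossible since 11 > 5. No point satisfies all constraints.

Infeasible: no point satisfies all constraints simultaneously.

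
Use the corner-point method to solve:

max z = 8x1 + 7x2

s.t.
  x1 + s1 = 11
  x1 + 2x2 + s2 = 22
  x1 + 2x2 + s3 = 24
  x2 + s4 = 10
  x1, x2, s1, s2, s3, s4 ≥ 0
x1 = 11, x2 = 5.5, z = 126.5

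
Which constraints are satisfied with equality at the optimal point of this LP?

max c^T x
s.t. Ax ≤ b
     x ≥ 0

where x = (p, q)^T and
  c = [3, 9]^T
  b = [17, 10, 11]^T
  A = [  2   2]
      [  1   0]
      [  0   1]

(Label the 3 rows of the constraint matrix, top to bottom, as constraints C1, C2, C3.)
Optimal: p = 0, q = 8.5
Slack at optimum:
  C1: slack = 0 (binding)
  C2: slack = 10
  C3: slack = 2.5
  p ≥ 0: p = 0 (binding)
  q ≥ 0: q = 8.5
Binding constraints: C1, p ≥ 0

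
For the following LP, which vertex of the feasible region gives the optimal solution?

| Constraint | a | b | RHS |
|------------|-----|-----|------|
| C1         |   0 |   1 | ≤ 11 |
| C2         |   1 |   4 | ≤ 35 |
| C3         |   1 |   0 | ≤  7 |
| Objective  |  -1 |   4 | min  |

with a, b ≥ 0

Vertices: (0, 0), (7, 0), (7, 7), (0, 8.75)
(7, 0) with z = -7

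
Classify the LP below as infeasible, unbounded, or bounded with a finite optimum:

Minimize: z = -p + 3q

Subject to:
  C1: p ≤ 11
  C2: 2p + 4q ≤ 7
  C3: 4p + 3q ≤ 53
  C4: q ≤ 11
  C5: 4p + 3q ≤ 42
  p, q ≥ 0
The point (3.5, 0) satisfies every constraint, so the LP is feasible; the constraints give p ≤ 11 and q ≤ 11, which with p, q ≥ 0 keep the feasible region inside a bounded box. A feasible, bounded LP attains a finite optimum at a vertex.

The LP has an optimal solution: (3.5, 0) with z = -3.5.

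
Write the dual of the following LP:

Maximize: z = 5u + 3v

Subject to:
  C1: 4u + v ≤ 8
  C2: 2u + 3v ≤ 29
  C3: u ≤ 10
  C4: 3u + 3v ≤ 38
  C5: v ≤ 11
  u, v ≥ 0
Minimize: z = 8y1 + 29y2 + 10y3 + 38y4 + 11y5

Subject to:
  C1: -4y1 - 2y2 - y3 - 3y4 ≤ -5
  C2: -y1 - 3y2 - 3y4 - y5 ≤ -3
  y1, y2, y3, y4, y5 ≥ 0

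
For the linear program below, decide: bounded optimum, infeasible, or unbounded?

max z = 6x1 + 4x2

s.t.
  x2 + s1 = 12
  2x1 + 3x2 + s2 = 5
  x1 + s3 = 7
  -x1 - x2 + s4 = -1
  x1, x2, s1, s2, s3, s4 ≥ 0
The point (2.5, 0) satisfies every constraint, so the LP is feasible; the constraints give x1 ≤ 7 and x2 ≤ 12, which with x1, x2 ≥ 0 keep the feasible region inside a bounded box. A feasible, bounded LP attains a finite optimum at a vertex.

Evaluating z = 6x1 + 4x2 at each vertex:
  (1, 0): z = 6
  (2.5, 0): z = 15
  (0, 1.667): z = 6.667
  (0, 1): z = 4

The LP has an optimal solution: (2.5, 0) with z = 15.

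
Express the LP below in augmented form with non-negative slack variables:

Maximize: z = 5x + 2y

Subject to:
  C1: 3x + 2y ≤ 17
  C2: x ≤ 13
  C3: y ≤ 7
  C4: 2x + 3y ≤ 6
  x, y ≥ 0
max z = 5x + 2y

s.t.
  3x + 2y + s1 = 17
  x + s2 = 13
  y + s3 = 7
  2x + 3y + s4 = 6
  x, y, s1, s2, s3, s4 ≥ 0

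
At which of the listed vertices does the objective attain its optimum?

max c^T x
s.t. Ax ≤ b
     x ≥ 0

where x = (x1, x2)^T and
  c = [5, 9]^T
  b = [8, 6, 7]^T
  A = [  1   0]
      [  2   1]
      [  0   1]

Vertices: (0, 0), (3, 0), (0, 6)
Evaluating z = 5x1 + 9x2 at each vertex:
  (0, 0): z = 0
  (3, 0): z = 15
  (0, 6): z = 54

The largest value is z = 54, attained at (0, 6).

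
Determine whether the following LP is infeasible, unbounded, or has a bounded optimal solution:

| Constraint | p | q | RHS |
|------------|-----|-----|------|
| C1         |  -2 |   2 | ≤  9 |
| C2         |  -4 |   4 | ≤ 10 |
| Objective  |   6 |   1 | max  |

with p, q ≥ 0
Feasible point: (0, 0) satisfies every constraint, so the LP is feasible.
Direction d = (1, 0): for each constraint row a, a·d ≤ 0 —
  (-2)(1) + (2)(0) = -2 ≤ 0
  (-4)(1) + (4)(0) = -4 ≤ 0
and d ≥ 0, so (0, 0) + t·d stays feasible for every t ≥ 0. Along this ray z = 6p + q changes by 6 per unit t, so z → +∞.

The LP is unbounded; z can be made arbitrarily large.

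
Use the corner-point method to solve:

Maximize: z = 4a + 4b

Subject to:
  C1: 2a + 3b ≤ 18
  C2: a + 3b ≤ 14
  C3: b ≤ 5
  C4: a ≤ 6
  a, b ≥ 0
a = 6, b = 2, z = 32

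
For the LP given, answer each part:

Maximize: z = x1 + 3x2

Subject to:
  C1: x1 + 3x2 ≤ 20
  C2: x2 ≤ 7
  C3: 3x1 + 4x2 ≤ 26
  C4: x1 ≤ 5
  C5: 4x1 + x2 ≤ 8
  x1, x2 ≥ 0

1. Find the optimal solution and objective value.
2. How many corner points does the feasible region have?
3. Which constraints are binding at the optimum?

1. x1 = 0, x2 = 6.5, z = 19.5
2. 4
3. C3, x1 ≥ 0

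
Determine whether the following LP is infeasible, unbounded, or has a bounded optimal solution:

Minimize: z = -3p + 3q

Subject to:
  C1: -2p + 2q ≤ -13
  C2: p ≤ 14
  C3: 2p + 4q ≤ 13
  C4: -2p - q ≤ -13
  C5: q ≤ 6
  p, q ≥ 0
The point (6.5, 0) satisfies every constraint, so the LP is feasible; the constraints give p ≤ 14 and q ≤ 6, which with p, q ≥ 0 keep the feasible region inside a bounded box. A feasible, bounded LP attains a finite optimum at a vertex.

Evaluating z = -3p + 3q at each vertex:
  (6.5, 0): z = -19.5

Feasible with finite optimum z* = -19.5 at (6.5, 0).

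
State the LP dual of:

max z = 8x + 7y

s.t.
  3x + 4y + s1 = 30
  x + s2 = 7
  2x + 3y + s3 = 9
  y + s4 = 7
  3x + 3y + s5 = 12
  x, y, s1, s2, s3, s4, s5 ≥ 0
Minimize: z = 30y1 + 7y2 + 9y3 + 7y4 + 12y5

Subject to:
  C1: -3y1 - y2 - 2y3 - 3y5 ≤ -8
  C2: -4y1 - 3y3 - y4 - 3y5 ≤ -7
  y1, y2, y3, y4, y5 ≥ 0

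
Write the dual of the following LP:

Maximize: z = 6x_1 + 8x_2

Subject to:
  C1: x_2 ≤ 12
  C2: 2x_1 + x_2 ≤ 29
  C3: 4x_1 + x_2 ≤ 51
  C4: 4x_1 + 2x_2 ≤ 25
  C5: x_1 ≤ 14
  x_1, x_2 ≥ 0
Minimize: z = 12y1 + 29y2 + 51y3 + 25y4 + 14y5

Subject to:
  C1: -2y2 - 4y3 - 4y4 - y5 ≤ -6
  C2: -y1 - y2 - y3 - 2y4 ≤ -8
  y1, y2, y3, y4, y5 ≥ 0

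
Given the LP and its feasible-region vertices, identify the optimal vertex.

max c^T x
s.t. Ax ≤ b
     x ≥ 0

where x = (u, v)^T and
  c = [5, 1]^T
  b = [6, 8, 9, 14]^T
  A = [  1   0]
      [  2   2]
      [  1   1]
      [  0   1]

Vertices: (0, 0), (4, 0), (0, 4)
(4, 0) with z = 20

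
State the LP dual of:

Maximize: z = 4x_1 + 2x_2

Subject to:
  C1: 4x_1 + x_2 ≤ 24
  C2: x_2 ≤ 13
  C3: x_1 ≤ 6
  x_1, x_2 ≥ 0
Minimize: z = 24y1 + 13y2 + 6y3

Subject to:
  C1: -4y1 - y3 ≤ -4
  C2: -y1 - y2 ≤ -2
  y1, y2, y3 ≥ 0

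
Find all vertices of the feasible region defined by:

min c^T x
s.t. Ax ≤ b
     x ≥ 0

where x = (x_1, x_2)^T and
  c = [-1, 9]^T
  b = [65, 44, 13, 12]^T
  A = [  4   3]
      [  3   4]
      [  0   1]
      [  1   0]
Each vertex is the intersection of two constraint boundaries that also satisfies all remaining constraints:
  x_1 = 0 and x_2 = 0 → (0, 0)
  x_1 = 12 and x_2 = 0 → (12, 0)
  3x_1 + 4x_2 = 44 and x_1 = 12 → (12, 2)
  3x_1 + 4x_2 = 44 and x_1 = 0 → (0, 11)

Vertices: (0, 0), (12, 0), (12, 2), (0, 11)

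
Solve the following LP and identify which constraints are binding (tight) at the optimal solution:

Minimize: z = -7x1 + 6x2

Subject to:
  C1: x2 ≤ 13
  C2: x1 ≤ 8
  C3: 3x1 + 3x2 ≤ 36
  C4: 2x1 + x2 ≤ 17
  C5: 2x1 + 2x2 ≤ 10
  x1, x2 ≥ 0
Optimal: x1 = 5, x2 = 0
Slack at optimum:
  C1: slack = 13
  C2: slack = 3
  C3: slack = 21
  C4: slack = 7
  C5: slack = 0 (binding)
  x1 ≥ 0: x1 = 5
  x2 ≥ 0: x2 = 0 (binding)
Binding constraints: C5, x2 ≥ 0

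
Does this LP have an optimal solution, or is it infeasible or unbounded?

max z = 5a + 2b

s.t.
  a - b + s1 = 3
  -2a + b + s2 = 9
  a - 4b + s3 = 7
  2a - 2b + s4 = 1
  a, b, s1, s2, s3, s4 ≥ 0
Feasible point: (0, 0) satisfies every constraint, so the LP is feasible.
Direction d = (1, 1): for each constraint row a, a·d ≤ 0 —
  (1)(1) + (-1)(1) = 0 ≤ 0
  (-2)(1) + (1)(1) = -1 ≤ 0
  (1)(1) + (-4)(1) = -3 ≤ 0
  (2)(1) + (-2)(1) = 0 ≤ 0
and d ≥ 0, so (0, 0) + t·d stays feasible for every t ≥ 0. Along this ray z = 5a + 2b changes by 7 per unit t, so z → +∞.

The LP is unbounded; z can be made arbitrarily large.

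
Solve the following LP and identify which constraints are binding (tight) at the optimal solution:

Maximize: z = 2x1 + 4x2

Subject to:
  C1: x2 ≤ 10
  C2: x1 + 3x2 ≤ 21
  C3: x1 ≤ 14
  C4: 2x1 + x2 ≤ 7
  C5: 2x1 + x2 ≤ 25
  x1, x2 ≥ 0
Optimal: x1 = 0, x2 = 7
Binding: C2, C4, x1 ≥ 0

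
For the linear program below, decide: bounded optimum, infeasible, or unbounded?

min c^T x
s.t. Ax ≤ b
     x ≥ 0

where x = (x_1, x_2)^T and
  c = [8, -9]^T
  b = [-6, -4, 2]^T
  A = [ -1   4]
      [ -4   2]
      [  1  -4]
One constraint requires x_1 - 4x_2 ≤ 2, while the constraint -x_1 + 4x_2 ≤ -6 is equivalent to x_1 - 4x_2 ≥ 6. Together they would need 6 ≤ x_1 - 4x_2 ≤ 2, which is impossible since 6 > 2. No point satisfies all constraints.

The feasible region is empty; the LP is infeasible.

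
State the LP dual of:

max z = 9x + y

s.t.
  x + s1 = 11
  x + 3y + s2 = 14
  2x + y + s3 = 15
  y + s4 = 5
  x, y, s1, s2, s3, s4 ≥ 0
Minimize: z = 11y1 + 14y2 + 15y3 + 5y4

Subject to:
  C1: -y1 - y2 - 2y3 ≤ -9
  C2: -3y2 - y3 - y4 ≤ -1
  y1, y2, y3, y4 ≥ 0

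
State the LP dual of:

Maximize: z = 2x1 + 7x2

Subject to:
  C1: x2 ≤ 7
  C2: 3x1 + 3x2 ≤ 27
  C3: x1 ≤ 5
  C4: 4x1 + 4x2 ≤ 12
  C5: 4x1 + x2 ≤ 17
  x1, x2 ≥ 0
Minimize: z = 7y1 + 27y2 + 5y3 + 12y4 + 17y5

Subject to:
  C1: -3y2 - y3 - 4y4 - 4y5 ≤ -2
  C2: -y1 - 3y2 - 4y4 - y5 ≤ -7
  y1, y2, y3, y4, y5 ≥ 0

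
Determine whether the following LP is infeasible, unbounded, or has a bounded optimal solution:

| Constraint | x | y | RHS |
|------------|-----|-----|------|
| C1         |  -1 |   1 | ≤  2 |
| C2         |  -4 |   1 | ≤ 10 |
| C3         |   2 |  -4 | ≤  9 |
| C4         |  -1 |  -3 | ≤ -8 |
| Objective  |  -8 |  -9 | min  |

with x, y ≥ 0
Feasible point: (1, 3) satisfies every constraint, so the LP is feasible.
Direction d = (1, 1): for each constraint row a, a·d ≤ 0 —
  (-1)(1) + (1)(1) = 0 ≤ 0
  (-4)(1) + (1)(1) = -3 ≤ 0
  (2)(1) + (-4)(1) = -2 ≤ 0
  (-1)(1) + (-3)(1) = -4 ≤ 0
and d ≥ 0, so (1, 3) + t·d stays feasible for every t ≥ 0. Along this ray z = -8x - 9y changes by -17 per unit t, so z → −∞.

The LP is unbounded; z can be made arbitrarily small.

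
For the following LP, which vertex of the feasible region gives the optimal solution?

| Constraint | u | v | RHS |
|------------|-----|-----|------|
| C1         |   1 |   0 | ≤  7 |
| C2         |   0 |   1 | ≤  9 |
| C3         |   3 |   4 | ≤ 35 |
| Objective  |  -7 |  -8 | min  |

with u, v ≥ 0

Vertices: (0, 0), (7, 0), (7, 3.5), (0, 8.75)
(7, 3.5) with z = -77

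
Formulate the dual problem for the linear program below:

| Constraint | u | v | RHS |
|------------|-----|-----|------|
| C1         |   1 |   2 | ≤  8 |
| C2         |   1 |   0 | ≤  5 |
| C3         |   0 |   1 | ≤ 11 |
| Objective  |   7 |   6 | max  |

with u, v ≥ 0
Minimize: z = 8y1 + 5y2 + 11y3

Subject to:
  C1: -y1 - y2 ≤ -7
  C2: -2y1 - y3 ≤ -6
  y1, y2, y3 ≥ 0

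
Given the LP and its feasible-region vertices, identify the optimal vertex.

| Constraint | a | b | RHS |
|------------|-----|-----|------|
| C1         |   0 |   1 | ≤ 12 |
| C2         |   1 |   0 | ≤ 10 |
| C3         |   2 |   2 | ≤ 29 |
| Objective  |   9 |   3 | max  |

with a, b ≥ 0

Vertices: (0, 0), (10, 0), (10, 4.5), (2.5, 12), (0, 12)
(10, 4.5) with z = 103.5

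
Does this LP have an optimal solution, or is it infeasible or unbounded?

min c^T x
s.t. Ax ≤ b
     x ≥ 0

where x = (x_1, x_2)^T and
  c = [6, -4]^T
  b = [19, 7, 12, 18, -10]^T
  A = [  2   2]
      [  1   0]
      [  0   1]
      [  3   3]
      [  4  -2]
The point (0, 6) satisfies every constraint, so the LP is feasible; the constraints give x_1 ≤ 7 and x_2 ≤ 12, which with x_1, x_2 ≥ 0 keep the feasible region inside a bounded box. A feasible, bounded LP attains a finite optimum at a vertex.

Bounded optimum: z* = -24 at (0, 6).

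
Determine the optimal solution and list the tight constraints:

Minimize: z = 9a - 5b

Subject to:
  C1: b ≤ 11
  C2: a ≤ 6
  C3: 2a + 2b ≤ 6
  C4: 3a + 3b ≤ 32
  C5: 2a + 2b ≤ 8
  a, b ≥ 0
Optimal: a = 0, b = 3
Slack at optimum:
  C1: slack = 8
  C2: slack = 6
  C3: slack = 0 (binding)
  C4: slack = 23
  C5: slack = 2
  a ≥ 0: a = 0 (binding)
  b ≥ 0: b = 3
Binding constraints: C3, a ≥ 0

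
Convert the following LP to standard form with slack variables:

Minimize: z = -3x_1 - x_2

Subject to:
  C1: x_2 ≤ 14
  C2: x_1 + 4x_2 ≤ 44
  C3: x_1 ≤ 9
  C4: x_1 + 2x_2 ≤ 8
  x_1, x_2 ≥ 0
min z = -3x_1 - x_2

s.t.
  x_2 + s1 = 14
  x_1 + 4x_2 + s2 = 44
  x_1 + s3 = 9
  x_1 + 2x_2 + s4 = 8
  x_1, x_2, s1, s2, s3, s4 ≥ 0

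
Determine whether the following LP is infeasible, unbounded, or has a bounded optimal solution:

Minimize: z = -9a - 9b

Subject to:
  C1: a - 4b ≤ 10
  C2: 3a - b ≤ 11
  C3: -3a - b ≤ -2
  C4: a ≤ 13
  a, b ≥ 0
Feasible point: (1, 0) satisfies every constraint, so the LP is feasible.
Direction d = (0, 1): for each constraint row a, a·d ≤ 0 —
  (1)(0) + (-4)(1) = -4 ≤ 0
  (3)(0) + (-1)(1) = -1 ≤ 0
  (-3)(0) + (-1)(1) = -1 ≤ 0
  (1)(0) + (0)(1) = 0 ≤ 0
and d ≥ 0, so (1, 0) + t·d stays feasible for every t ≥ 0. Along this ray z = -9a - 9b changes by -9 per unit t, so z → −∞.

Unbounded — the objective can decrease without bound over the feasible region.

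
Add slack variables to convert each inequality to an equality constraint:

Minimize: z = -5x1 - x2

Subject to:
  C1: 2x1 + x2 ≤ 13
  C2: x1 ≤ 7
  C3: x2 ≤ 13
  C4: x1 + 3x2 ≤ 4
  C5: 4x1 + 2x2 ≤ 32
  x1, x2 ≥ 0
min z = -5x1 - x2

s.t.
  2x1 + x2 + s1 = 13
  x1 + s2 = 7
  x2 + s3 = 13
  x1 + 3x2 + s4 = 4
  4x1 + 2x2 + s5 = 32
  x1, x2, s1, s2, s3, s4, s5 ≥ 0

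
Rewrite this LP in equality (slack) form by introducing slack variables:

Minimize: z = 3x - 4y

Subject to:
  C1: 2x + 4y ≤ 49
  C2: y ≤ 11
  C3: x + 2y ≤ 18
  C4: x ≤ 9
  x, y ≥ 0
min z = 3x - 4y

s.t.
  2x + 4y + s1 = 49
  y + s2 = 11
  x + 2y + s3 = 18
  x + s4 = 9
  x, y, s1, s2, s3, s4 ≥ 0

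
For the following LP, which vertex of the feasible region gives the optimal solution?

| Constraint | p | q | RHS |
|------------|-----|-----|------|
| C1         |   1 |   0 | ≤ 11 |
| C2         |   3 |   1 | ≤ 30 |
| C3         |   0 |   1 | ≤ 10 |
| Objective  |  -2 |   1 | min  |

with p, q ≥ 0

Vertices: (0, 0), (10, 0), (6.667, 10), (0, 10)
(10, 0) with z = -20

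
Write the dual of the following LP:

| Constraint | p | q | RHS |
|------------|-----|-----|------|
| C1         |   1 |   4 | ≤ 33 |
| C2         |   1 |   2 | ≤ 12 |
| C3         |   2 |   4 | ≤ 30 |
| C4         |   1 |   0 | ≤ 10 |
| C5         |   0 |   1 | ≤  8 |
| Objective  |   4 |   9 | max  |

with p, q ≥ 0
Minimize: z = 33y1 + 12y2 + 30y3 + 10y4 + 8y5

Subject to:
  C1: -y1 - y2 - 2y3 - y4 ≤ -4
  C2: -4y1 - 2y2 - 4y3 - y5 ≤ -9
  y1, y2, y3, y4, y5 ≥ 0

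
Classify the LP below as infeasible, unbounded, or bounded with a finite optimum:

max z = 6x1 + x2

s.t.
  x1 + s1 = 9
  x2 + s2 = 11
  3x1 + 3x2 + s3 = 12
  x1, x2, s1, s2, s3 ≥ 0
The point (4, 0) satisfies every constraint, so the LP is feasible; the constraints give x1 ≤ 9 and x2 ≤ 11, which with x1, x2 ≥ 0 keep the feasible region inside a bounded box. A feasible, bounded LP attains a finite optimum at a vertex.

Evaluating z = 6x1 + x2 at each vertex:
  (0, 0): z = 0
  (4, 0): z = 24
  (0, 4): z = 4

Bounded optimum: z* = 24 at (4, 0).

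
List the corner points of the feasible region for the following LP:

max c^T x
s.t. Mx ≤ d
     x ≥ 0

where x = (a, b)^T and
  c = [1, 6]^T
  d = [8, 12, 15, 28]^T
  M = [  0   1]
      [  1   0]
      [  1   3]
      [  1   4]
Each vertex is the intersection of two constraint boundaries that also satisfies all remaining constraints:
  a = 0 and b = 0 → (0, 0)
  a = 12 and b = 0 → (12, 0)
  a = 12 and a + 3b = 15 → (12, 1)
  a + 3b = 15 and a = 0 → (0, 5)

Vertices: (0, 0), (12, 0), (12, 1), (0, 5)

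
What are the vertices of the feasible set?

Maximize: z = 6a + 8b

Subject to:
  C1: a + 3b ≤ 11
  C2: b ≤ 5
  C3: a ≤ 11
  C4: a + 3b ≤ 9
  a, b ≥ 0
Each vertex is the intersection of two constraint boundaries that also satisfies all remaining constraints:
  a = 0 and b = 0 → (0, 0)
  a + 3b = 9 and b = 0 → (9, 0)
  a + 3b = 9 and a = 0 → (0, 3)

Vertices: (0, 0), (9, 0), (0, 3)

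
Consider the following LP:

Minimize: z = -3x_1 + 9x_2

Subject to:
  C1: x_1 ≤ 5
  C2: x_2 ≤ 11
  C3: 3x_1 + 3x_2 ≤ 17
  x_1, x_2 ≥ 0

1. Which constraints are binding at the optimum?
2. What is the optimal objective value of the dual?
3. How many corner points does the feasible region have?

1. C1, x_2 ≥ 0
2. -15 (by strong duality, equal to the primal optimum)
3. 4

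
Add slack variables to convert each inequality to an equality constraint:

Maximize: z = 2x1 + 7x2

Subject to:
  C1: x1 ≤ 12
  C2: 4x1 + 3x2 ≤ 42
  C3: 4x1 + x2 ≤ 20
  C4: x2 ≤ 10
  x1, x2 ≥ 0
max z = 2x1 + 7x2

s.t.
  x1 + s1 = 12
  4x1 + 3x2 + s2 = 42
  4x1 + x2 + s3 = 20
  x2 + s4 = 10
  x1, x2, s1, s2, s3, s4 ≥ 0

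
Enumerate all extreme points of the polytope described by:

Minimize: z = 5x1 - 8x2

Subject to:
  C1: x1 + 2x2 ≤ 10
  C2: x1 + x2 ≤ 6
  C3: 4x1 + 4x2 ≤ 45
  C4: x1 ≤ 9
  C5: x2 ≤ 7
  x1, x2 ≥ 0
Each vertex is the intersection of two constraint boundaries that also satisfies all remaining constraints:
  x1 = 0 and x2 = 0 → (0, 0)
  x1 + x2 = 6 and x2 = 0 → (6, 0)
  x1 + 2x2 = 10 and x1 + x2 = 6 → (2, 4)
  x1 + 2x2 = 10 and x1 = 0 → (0, 5)

Vertices: (0, 0), (6, 0), (2, 4), (0, 5)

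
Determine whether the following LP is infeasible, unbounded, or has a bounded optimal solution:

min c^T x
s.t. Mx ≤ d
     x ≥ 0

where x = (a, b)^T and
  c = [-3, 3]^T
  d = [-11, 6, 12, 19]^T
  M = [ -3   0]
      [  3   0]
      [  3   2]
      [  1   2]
One constraint requires 3a ≤ 6, while the constraint -3a ≤ -11 is equivalent to 3a ≥ 11. Together they would need 11 ≤ 3a ≤ 6, which is impossible since 11 > 6. No point satisfies all constraints.

Infeasible — the constraint set is empty.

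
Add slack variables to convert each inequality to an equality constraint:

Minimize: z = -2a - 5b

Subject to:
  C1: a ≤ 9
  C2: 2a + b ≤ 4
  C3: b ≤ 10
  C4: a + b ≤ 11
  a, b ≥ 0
min z = -2a - 5b

s.t.
  a + s1 = 9
  2a + b + s2 = 4
  b + s3 = 10
  a + b + s4 = 11
  a, b, s1, s2, s3, s4 ≥ 0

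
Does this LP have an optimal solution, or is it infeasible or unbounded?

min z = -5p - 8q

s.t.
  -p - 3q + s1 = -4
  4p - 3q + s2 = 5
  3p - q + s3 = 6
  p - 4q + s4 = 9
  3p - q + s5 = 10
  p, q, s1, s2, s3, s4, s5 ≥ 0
Feasible point: (0, 2) satisfies every constraint, so the LP is feasible.
Direction d = (0, 1): for each constraint row a, a·d ≤ 0 —
  (-1)(0) + (-3)(1) = -3 ≤ 0
  (4)(0) + (-3)(1) = -3 ≤ 0
  (3)(0) + (-1)(1) = -1 ≤ 0
  (1)(0) + (-4)(1) = -4 ≤ 0
  (3)(0) + (-1)(1) = -1 ≤ 0
and d ≥ 0, so (0, 2) + t·d stays feasible for every t ≥ 0. Along this ray z = -5p - 8q changes by -8 per unit t, so z → −∞.

Unbounded — the objective can decrease without bound over the feasible region.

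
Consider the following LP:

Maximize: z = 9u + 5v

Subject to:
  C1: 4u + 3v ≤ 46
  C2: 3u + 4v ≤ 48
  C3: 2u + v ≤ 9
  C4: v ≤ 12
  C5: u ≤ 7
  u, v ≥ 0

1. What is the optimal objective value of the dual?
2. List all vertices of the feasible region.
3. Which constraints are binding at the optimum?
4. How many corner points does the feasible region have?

1. 45 (by strong duality, equal to the primal optimum)
2. (0, 0), (4.5, 0), (0, 9)
3. C3, u ≥ 0
4. 3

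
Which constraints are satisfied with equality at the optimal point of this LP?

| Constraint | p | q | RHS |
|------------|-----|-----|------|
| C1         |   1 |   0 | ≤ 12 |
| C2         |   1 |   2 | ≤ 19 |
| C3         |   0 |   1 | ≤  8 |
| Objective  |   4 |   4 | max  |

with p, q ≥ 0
Optimal: p = 12, q = 3.5
Slack at optimum:
  C1: slack = 0 (binding)
  C2: slack = 0 (binding)
  C3: slack = 4.5
  p ≥ 0: p = 12
  q ≥ 0: q = 3.5
Binding constraints: C1, C2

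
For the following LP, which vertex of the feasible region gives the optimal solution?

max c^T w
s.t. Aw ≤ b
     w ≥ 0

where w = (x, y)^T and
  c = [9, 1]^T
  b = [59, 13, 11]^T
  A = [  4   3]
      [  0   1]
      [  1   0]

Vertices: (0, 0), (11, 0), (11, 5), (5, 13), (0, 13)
(11, 5) with z = 104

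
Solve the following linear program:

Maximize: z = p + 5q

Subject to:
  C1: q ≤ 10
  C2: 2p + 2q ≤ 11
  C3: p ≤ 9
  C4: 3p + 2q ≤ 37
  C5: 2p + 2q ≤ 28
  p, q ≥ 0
Each vertex is the intersection of two constraint boundaries that also satisfies all remaining constraints:
  p = 0 and q = 0 → (0, 0)
  2p + 2q = 11 and q = 0 → (5.5, 0)
  2p + 2q = 11 and p = 0 → (0, 5.5)

Evaluating z = p + 5q at each vertex:
  (0, 0): z = 0
  (5.5, 0): z = 5.5
  (0, 5.5): z = 27.5

The maximum is at (0, 5.5) with z = 27.5.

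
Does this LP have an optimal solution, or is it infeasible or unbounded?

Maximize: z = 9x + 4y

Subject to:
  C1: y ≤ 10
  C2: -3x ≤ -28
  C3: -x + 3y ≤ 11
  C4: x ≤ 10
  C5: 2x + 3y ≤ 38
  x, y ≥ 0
The point (10, 6) satisfies every constraint, so the LP is feasible; the constraints give x ≤ 10 and y ≤ 10, which with x, y ≥ 0 keep the feasible region inside a bounded box. A feasible, bounded LP attains a finite optimum at a vertex.

The LP has an optimal solution: (10, 6) with z = 114.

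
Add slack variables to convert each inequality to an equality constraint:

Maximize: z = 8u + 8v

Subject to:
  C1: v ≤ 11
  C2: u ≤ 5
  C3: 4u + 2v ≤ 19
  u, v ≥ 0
max z = 8u + 8v

s.t.
  v + s1 = 11
  u + s2 = 5
  4u + 2v + s3 = 19
  u, v, s1, s2, s3 ≥ 0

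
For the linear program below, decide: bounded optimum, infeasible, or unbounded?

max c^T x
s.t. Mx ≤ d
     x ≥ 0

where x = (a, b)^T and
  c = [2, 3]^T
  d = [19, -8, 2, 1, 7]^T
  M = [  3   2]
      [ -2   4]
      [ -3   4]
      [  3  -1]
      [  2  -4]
One constraint requires 2a - 4b ≤ 7, while the constraint -2a + 4b ≤ -8 is equivalent to 2a - 4b ≥ 8. Together they would need 8 ≤ 2a - 4b ≤ 7, which is impossible since 8 > 7. No point satisfies all constraints.

Infeasible — the constraint set is empty.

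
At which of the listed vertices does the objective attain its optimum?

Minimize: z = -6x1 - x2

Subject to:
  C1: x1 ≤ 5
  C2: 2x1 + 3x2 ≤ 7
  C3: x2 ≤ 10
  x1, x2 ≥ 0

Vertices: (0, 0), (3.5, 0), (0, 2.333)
Evaluating z = -6x1 - x2 at each vertex:
  (0, 0): z = 0
  (3.5, 0): z = -21
  (0, 2.333): z = -2.333

The smallest value is z = -21, attained at (3.5, 0).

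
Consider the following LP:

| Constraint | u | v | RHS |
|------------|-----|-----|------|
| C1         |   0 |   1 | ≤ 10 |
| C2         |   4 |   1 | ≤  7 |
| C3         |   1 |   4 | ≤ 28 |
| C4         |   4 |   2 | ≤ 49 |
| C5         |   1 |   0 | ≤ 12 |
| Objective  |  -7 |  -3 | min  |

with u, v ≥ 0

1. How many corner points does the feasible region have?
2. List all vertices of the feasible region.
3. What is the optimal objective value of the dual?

1. 3
2. (0, 0), (1.75, 0), (0, 7)
3. -21 (by strong duality, equal to the primal optimum)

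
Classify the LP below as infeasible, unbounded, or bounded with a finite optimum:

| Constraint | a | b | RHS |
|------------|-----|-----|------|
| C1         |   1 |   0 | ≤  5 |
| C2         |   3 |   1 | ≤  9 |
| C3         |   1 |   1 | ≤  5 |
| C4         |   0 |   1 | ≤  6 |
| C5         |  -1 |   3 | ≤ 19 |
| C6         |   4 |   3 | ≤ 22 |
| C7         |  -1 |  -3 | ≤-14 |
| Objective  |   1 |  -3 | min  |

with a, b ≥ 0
The point (0, 5) satisfies every constraint, so the LP is feasible; the constraints give a ≤ 5 and b ≤ 6, which with a, b ≥ 0 keep the feasible region inside a bounded box. A feasible, bounded LP attains a finite optimum at a vertex.

Evaluating z = a - 3b at each vertex:
  (0, 4.667): z = -14
  (0.5, 4.5): z = -13
  (0, 5): z = -15

Bounded optimum: z* = -15 at (0, 5).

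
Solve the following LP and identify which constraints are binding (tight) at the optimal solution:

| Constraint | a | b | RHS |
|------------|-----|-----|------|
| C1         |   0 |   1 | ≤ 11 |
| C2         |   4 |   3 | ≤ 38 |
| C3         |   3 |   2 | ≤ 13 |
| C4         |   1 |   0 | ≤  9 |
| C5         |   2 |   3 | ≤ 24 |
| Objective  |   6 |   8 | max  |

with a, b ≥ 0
Optimal: a = 0, b = 6.5
Slack at optimum:
  C1: slack = 4.5
  C2: slack = 18.5
  C3: slack = 0 (binding)
  C4: slack = 9
  C5: slack = 4.5
  a ≥ 0: a = 0 (binding)
  b ≥ 0: b = 6.5
Binding constraints: C3, a ≥ 0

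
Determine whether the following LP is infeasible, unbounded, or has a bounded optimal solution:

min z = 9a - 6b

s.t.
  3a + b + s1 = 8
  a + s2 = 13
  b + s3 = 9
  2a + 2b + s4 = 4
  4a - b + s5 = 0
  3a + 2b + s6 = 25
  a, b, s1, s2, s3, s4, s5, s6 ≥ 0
The point (0, 2) satisfies every constraint, so the LP is feasible; the constraints give a ≤ 13 and b ≤ 9, which with a, b ≥ 0 keep the feasible region inside a bounded box. A feasible, bounded LP attains a finite optimum at a vertex.

Feasible with finite optimum z* = -12 at (0, 2).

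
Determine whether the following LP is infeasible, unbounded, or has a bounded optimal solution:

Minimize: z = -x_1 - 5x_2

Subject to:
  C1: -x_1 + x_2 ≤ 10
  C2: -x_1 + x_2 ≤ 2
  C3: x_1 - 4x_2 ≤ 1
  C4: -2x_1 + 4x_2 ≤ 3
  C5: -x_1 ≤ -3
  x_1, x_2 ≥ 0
Feasible point: (3, 1) satisfies every constraint, so the LP is feasible.
Direction d = (4, 1): for each constraint row a, a·d ≤ 0 —
  (-1)(4) + (1)(1) = -3 ≤ 0
  (-1)(4) + (1)(1) = -3 ≤ 0
  (1)(4) + (-4)(1) = 0 ≤ 0
  (-2)(4) + (4)(1) = -4 ≤ 0
  (-1)(4) + (0)(1) = -4 ≤ 0
and d ≥ 0, so (3, 1) + t·d stays feasible for every t ≥ 0. Along this ray z = -x_1 - 5x_2 changes by -9 per unit t, so z → −∞.

Unbounded: there is a feasible ray along which z → −∞.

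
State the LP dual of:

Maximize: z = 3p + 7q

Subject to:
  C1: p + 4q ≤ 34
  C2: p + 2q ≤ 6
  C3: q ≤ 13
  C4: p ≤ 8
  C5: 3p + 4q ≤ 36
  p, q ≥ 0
Minimize: z = 34y1 + 6y2 + 13y3 + 8y4 + 36y5

Subject to:
  C1: -y1 - y2 - y4 - 3y5 ≤ -3
  C2: -4y1 - 2y2 - y3 - 4y5 ≤ -7
  y1, y2, y3, y4, y5 ≥ 0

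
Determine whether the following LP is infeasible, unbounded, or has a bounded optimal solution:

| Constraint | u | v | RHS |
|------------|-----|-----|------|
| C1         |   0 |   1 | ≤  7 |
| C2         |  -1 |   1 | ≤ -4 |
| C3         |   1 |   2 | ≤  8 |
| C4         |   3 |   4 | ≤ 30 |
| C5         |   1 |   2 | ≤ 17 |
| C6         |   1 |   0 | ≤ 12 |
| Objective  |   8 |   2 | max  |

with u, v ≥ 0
The point (8, 0) satisfies every constraint, so the LP is feasible; the constraints give u ≤ 12 and v ≤ 7, which with u, v ≥ 0 keep the feasible region inside a bounded box. A feasible, bounded LP attains a finite optimum at a vertex.

Evaluating z = 8u + 2v at each vertex:
  (4, 0): z = 32
  (8, 0): z = 64
  (5.333, 1.333): z = 45.33

Feasible with finite optimum z* = 64 at (8, 0).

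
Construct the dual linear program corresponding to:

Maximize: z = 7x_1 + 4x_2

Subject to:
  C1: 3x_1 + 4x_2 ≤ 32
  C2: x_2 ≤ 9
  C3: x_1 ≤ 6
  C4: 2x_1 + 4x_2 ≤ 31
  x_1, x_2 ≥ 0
Minimize: z = 32y1 + 9y2 + 6y3 + 31y4

Subject to:
  C1: -3y1 - y3 - 2y4 ≤ -7
  C2: -4y1 - y2 - 4y4 ≤ -4
  y1, y2, y3, y4 ≥ 0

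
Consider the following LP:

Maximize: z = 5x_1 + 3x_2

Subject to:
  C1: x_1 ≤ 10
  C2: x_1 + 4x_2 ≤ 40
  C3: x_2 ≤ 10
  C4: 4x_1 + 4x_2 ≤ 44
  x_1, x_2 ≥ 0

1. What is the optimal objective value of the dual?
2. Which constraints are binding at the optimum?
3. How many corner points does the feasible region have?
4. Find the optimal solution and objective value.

1. 53 (by strong duality, equal to the primal optimum)
2. C1, C4
3. 5
4. x_1 = 10, x_2 = 1, z = 53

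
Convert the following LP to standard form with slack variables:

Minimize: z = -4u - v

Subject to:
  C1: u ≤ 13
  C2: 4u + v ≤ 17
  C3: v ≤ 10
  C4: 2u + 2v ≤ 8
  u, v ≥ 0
min z = -4u - v

s.t.
  u + s1 = 13
  4u + v + s2 = 17
  v + s3 = 10
  2u + 2v + s4 = 8
  u, v, s1, s2, s3, s4 ≥ 0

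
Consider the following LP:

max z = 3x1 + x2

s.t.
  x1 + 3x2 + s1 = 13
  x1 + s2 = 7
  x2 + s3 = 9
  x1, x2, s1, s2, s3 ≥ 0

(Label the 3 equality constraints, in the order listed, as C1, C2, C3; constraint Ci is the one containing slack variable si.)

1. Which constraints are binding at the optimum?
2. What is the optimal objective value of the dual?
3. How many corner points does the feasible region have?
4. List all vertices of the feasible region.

1. C1, C2
2. 23 (by strong duality, equal to the primal optimum)
3. 4
4. (0, 0), (7, 0), (7, 2), (0, 4.333)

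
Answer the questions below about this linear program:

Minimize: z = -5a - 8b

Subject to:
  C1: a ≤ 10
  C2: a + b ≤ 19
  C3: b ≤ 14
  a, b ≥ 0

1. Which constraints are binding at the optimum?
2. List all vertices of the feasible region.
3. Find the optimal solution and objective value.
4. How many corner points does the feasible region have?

1. C2, C3
2. (0, 0), (10, 0), (10, 9), (5, 14), (0, 14)
3. a = 5, b = 14, z = -137
4. 5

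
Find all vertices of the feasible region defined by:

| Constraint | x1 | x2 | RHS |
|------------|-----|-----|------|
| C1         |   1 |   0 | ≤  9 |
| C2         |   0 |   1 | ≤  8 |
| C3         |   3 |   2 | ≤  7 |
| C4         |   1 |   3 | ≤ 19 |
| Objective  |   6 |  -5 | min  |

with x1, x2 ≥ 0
Each vertex is the intersection of two constraint boundaries that also satisfies all remaining constraints:
  x1 = 0 and x2 = 0 → (0, 0)
  3x1 + 2x2 = 7 and x2 = 0 → (2.333, 0)
  3x1 + 2x2 = 7 and x1 = 0 → (0, 3.5)

Vertices: (0, 0), (2.333, 0), (0, 3.5)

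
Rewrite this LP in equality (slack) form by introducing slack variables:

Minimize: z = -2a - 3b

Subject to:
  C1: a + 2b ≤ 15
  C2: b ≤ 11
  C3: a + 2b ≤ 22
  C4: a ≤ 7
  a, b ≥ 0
min z = -2a - 3b

s.t.
  a + 2b + s1 = 15
  b + s2 = 11
  a + 2b + s3 = 22
  a + s4 = 7
  a, b, s1, s2, s3, s4 ≥ 0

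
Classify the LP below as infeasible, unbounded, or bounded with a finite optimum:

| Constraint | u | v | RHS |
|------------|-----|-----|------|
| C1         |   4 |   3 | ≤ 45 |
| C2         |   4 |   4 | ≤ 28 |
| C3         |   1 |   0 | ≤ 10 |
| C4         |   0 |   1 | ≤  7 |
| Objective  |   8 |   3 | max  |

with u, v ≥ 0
The point (7, 0) satisfies every constraint, so the LP is feasible; the constraints give u ≤ 10 and v ≤ 7, which with u, v ≥ 0 keep the feasible region inside a bounded box. A feasible, bounded LP attains a finite optimum at a vertex.

The LP has an optimal solution: (7, 0) with z = 56.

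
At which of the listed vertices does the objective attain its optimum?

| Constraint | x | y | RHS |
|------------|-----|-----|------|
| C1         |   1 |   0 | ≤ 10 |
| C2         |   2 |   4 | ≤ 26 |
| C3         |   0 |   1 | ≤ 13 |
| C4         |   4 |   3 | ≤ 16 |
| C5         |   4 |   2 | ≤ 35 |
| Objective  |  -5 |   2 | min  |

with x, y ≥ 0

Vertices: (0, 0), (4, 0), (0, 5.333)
Evaluating z = -5x + 2y at each vertex:
  (0, 0): z = 0
  (4, 0): z = -20
  (0, 5.333): z = 10.67

The smallest value is z = -20, attained at (4, 0).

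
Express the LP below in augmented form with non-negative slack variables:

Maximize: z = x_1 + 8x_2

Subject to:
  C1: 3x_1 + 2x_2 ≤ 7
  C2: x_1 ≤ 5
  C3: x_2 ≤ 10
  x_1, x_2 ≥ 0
max z = x_1 + 8x_2

s.t.
  3x_1 + 2x_2 + s1 = 7
  x_1 + s2 = 5
  x_2 + s3 = 10
  x_1, x_2, s1, s2, s3 ≥ 0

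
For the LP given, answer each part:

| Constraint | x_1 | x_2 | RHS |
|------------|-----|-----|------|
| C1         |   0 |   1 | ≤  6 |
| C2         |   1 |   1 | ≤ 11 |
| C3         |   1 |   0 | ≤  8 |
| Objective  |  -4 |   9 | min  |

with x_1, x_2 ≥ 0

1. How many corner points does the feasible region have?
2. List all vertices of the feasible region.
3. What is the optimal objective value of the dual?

1. 5
2. (0, 0), (8, 0), (8, 3), (5, 6), (0, 6)
3. -32 (by strong duality, equal to the primal optimum)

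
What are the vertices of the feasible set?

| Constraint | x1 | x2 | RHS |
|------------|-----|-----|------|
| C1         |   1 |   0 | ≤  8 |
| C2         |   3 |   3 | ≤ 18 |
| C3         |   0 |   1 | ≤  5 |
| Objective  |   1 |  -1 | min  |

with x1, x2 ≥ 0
Each vertex is the intersection of two constraint boundaries that also satisfies all remaining constraints:
  x1 = 0 and x2 = 0 → (0, 0)
  3x1 + 3x2 = 18 and x2 = 0 → (6, 0)
  3x1 + 3x2 = 18 and x2 = 5 → (1, 5)
  x2 = 5 and x1 = 0 → (0, 5)

Vertices: (0, 0), (6, 0), (1, 5), (0, 5)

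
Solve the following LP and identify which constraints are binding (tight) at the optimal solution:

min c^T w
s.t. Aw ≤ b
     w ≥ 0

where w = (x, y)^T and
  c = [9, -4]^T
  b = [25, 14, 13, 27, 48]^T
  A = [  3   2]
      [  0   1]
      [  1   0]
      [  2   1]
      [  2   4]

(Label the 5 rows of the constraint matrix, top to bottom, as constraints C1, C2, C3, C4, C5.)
Optimal: x = 0, y = 12
Slack at optimum:
  C1: slack = 1
  C2: slack = 2
  C3: slack = 13
  C4: slack = 15
  C5: slack = 0 (binding)
  x ≥ 0: x = 0 (binding)
  y ≥ 0: y = 12
Binding constraints: C5, x ≥ 0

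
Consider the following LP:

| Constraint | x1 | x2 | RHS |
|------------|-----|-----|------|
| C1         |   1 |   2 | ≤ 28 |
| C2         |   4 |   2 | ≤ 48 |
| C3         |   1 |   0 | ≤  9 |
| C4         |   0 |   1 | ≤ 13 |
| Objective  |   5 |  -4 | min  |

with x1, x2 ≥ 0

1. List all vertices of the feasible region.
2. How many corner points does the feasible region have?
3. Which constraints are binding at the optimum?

1. (0, 0), (9, 0), (9, 6), (6.667, 10.67), (2, 13), (0, 13)
2. 6
3. C4, x1 ≥ 0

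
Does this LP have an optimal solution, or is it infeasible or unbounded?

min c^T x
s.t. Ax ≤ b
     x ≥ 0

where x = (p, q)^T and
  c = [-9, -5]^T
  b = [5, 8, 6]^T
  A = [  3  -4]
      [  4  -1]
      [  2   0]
Feasible point: (0, 0) satisfies every constraint, so the LP is feasible.
Direction d = (0, 1): for each constraint row a, a·d ≤ 0 —
  (3)(0) + (-4)(1) = -4 ≤ 0
  (4)(0) + (-1)(1) = -1 ≤ 0
  (2)(0) + (0)(1) = 0 ≤ 0
and d ≥ 0, so (0, 0) + t·d stays feasible for every t ≥ 0. Along this ray z = -9p - 5q changes by -5 per unit t, so z → −∞.

The LP is unbounded; z can be made arbitrarily small.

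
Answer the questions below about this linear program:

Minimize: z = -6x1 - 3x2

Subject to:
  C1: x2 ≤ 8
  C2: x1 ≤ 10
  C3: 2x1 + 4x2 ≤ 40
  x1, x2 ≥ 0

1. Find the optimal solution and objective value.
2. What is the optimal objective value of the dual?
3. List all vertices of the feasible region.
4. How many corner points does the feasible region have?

1. x1 = 10, x2 = 5, z = -75
2. -75 (by strong duality, equal to the primal optimum)
3. (0, 0), (10, 0), (10, 5), (4, 8), (0, 8)
4. 5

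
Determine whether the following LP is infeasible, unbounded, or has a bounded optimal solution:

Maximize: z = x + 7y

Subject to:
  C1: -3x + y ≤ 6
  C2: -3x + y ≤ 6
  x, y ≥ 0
Feasible point: (0, 0) satisfies every constraint, so the LP is feasible.
Direction d = (1, 0): for each constraint row a, a·d ≤ 0 —
  (-3)(1) + (1)(0) = -3 ≤ 0
  (-3)(1) + (1)(0) = -3 ≤ 0
and d ≥ 0, so (0, 0) + t·d stays feasible for every t ≥ 0. Along this ray z = x + 7y changes by 1 per unit t, so z → +∞.

Unbounded — the objective can increase without bound over the feasible region.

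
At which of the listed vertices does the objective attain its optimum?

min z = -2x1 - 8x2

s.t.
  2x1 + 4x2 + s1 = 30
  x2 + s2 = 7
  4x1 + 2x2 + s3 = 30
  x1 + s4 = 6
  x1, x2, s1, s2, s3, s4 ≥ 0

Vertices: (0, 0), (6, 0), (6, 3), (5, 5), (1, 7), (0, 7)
Evaluating z = -2x1 - 8x2 at each vertex:
  (0, 0): z = 0
  (6, 0): z = -12
  (6, 3): z = -36
  (5, 5): z = -50
  (1, 7): z = -58
  (0, 7): z = -56

The smallest value is z = -58, attained at (1, 7).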